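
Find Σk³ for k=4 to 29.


Σₖ₌4^29 k³ = [29·30/2]² − [3·4/2]²
= 189225 − 36 = 189189

Σk³ = 189189


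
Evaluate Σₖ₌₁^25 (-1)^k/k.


S = -1 + 1/2 - 1/3 + 1/4 - 1/5 + 1/6 - 1/7 + 1/8 ± ...
= -0.7127
(Full series converges to -ln(2) ≈ -0.6931)

S_25 = -0.7127


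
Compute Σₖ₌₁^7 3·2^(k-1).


Sₙ = 3×(2^7 - 1)/(2 - 1)
= 3×(128 - 1)/1
= 3×127/1
= 381

S_7 = 381


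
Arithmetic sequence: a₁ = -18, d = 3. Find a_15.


aₙ = a₁ + (n-1)d
= -18 + (15-1)×3
= -18 + 42
= 24

a_15 = 24


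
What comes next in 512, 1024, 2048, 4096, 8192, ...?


Pattern: powers of 2: 2ⁿ
Terms: 512, 1024, 2048, 4096, 8192
Next term = 16384

Next term = 16384


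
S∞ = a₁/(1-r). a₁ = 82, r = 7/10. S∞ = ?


S∞ = a₁/(1-r) = 82/(1 - 7/10)
= 82/(3/10)
= 820/3

S∞ = 820/3


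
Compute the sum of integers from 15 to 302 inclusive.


Σₖ₌15^302 k = Σₖ₌₁^302 k − Σₖ₌₁^14 k
= 302·303/2 − 14·15/2
= 45753 − 105 = 45648

Σk = 45648


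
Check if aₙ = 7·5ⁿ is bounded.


aₙ = 7·5ⁿ → as n→∞, aₙ→∞ (since base 5 > 1)
No finite upper bound exists
The sequence is UNBOUNDED

Unbounded (aₙ → ∞ as n → ∞)


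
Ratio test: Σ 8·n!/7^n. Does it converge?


aₙ = 8·n!/7^n
a_{n+1}/aₙ = (n+1)!/7^(n+1) × 7^n/n!  (constant 8 cancels)
= (n+1)/7
L = lim(n→∞) (n+1)/7 = ∞
L > 1 → series DIVERGES

Diverges (ratio test: L = ∞ > 1)


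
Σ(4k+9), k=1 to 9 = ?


Σ(4k+9) = 4·Σk + 9·n
= 4·45 + 9·9
= 180 + 81 = 261

Σ = 261


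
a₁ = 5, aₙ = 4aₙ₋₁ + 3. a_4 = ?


Computing step by step:
a_1 = 5
a_2 = 23
a_3 = 95
a_4 = 383


a_4 = 383


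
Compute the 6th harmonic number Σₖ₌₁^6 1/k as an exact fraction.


H_6 = 1/1 + 1/2 + 1/3 + 1/4 + 1/5 + 1/6
= 49/20
≈ 2.45

H_6 = 49/20 ≈ 2.45


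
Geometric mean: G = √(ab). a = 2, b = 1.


GM = √(2×1) = √2 = 1.4142

GM = 1.4142


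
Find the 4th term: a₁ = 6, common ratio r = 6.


aₙ = a₁·r^(n-1)
= 6×6^3
= 6×216
= 1296

a_4 = 1296


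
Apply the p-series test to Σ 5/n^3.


p-series test: Σ c/n^p converges if p > 1, diverges if p ≤ 1 (constant c > 0 doesn't affect convergence).
p = 3
3 > 1 → CONVERGES

Converges (p = 3 > 1)


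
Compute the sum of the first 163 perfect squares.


n = 163
n(n+1)(2n+1)/6 = 163×164×327/6
= 8741364/6 = 1456894

Σk² = 1456894


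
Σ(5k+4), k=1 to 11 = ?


Σ(5k+4) = 5·Σk + 4·n
= 5·66 + 4·11
= 330 + 44 = 374

Σ = 374


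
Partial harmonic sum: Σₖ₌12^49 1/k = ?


Σₖ₌12^49 1/k = 1/12 + 1/13 + 1/14 + ... + 1/49
= 4522522398000006949811/3099044504245996706400
≈ 1.4593

Sum = 4522522398000006949811/3099044504245996706400 ≈ 1.4593


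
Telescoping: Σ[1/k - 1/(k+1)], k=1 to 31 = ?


Telescoping: adjacent terms cancel.
= 1/1 - 1/32
= 1 - 1/32 = 31/32

Sum = 31/32


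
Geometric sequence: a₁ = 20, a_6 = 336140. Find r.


r^(n-1) = aₙ/a₁
r^5 = 336140/20 = 16807
r = 16807^(1/5)
= 7

r = 7


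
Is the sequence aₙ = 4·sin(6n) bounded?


For all n, -1 ≤ sin(6n) ≤ 1, so -4 ≤ 4·sin(6n) ≤ 4
Lower bound: -4, Upper bound: 4
The sequence IS bounded

Bounded (-4 ≤ aₙ ≤ 4)


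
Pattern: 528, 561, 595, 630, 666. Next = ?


Pattern: triangular numbers: n(n+1)/2
Terms: 528, 561, 595, 630, 666
Next term = 703

Next term = 703


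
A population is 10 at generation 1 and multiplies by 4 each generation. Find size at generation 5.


aₙ = a₁·r^(n-1)
= 10×4^4
= 10×256
= 2560

a_5 = 2560


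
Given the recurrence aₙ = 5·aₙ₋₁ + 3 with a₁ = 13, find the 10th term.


Computing step by step:
a_1 = 13
a_2 = 68
a_3 = 343
a_4 = 1718
a_5 = 8593
a_6 = 42968
a_7 = 214843
a_8 = 1074218
a_9 = 5371093
a_10 = 26855468


a_10 = 26855468


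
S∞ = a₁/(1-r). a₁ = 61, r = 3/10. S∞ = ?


S∞ = a₁/(1-r) = 61/(1 - 3/10)
= 61/(7/10)
= 610/7

S∞ = 610/7


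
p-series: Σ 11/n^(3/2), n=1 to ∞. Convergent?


p-series test: Σ c/n^p converges if p > 1, diverges if p ≤ 1 (constant c > 0 doesn't affect convergence).
p = 3/2
3/2 > 1 → CONVERGES

Converges (p = 3/2 > 1)


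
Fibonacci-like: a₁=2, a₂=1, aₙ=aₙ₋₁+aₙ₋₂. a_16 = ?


Computing iteratively: 2, 1, 3, 4, 7, 11, 18, 29, 47, 76, 123, 199, ...
a_16 = 1364

a_16 = 1364


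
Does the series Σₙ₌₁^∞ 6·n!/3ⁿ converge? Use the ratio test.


aₙ = 6·n!/3^n
a_{n+1}/aₙ = (n+1)!/3^(n+1) × 3^n/n!  (constant 6 cancels)
= (n+1)/3
L = lim(n→∞) (n+1)/3 = ∞
L > 1 → series DIVERGES

Diverges (ratio test: L = ∞ > 1)


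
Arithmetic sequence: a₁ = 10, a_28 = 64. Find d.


d = (aₙ - a₁)/(n-1)
= (64 - 10)/(28-1)
= 54/27 = 2

d = 2


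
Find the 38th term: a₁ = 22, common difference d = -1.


aₙ = a₁ + (n-1)d
= 22 + (38-1)×-1
= 22 - 37
= -15

a_38 = -15


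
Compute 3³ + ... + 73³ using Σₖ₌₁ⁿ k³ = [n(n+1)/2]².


Σₖ₌3^73 k³ = [73·74/2]² − [2·3/2]²
= 7295401 − 9 = 7295392

Σk³ = 7295392


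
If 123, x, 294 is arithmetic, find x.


AM = (123 + 294)/2 = 417/2 = 208.5

AM = 208.5


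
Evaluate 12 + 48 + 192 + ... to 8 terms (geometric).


Sₙ = 12×(4^8 - 1)/(4 - 1)
= 12×(65536 - 1)/3
= 12×65535/3
= 262140

S_8 = 262140


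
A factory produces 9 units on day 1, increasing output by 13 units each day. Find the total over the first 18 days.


aₙ = 9 + (18-1)×13 = 230
Sₙ = n(a₁+aₙ)/2 = 18×(9+230)/2
= 18×239/2 = 2151

S_18 = 2151


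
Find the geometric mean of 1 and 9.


GM = √(1×9) = √9 = 3

GM = 3


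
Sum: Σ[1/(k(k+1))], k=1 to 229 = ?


1/(k(k+1)) = 1/k - 1/(k+1) (partial fractions)
Telescoping: Σ = 1 - 1/230 = 229/230

Sum = 229/230


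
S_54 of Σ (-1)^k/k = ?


S = -1 + 1/2 - 1/3 + 1/4 - 1/5 + 1/6 - 1/7 + 1/8 ± ...
= -0.684
(Full series converges to -ln(2) ≈ -0.6931)

S_54 = -0.684


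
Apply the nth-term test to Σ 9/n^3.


lim(n→∞) 9/n^3 = 0
lim aₙ = 0 → nth-term test is INCONCLUSIVE
(Need other tests; this is actually a convergent p-series with p=3 > 1)

Inconclusive (lim aₙ = 0; need another test)


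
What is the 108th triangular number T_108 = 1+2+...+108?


n(n+1)/2 = 108×109/2 = 11772/2 = 5886

Σk = 5886


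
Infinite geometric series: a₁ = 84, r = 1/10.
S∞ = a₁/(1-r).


S∞ = a₁/(1-r) = 84/(1 - 1/10)
= 84/(9/10)
= 280/3

S∞ = 280/3


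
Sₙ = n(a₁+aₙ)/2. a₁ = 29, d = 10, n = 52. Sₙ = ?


aₙ = 29 + (52-1)×10 = 539
Sₙ = n(a₁+aₙ)/2 = 52×(29+539)/2
= 52×568/2 = 14768

S_52 = 14768


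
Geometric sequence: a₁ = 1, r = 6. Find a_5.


aₙ = a₁·r^(n-1)
= 1×6^4
= 1×1296
= 1296

a_5 = 1296


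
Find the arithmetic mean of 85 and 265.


AM = (85 + 265)/2 = 350/2 = 175

AM = 175


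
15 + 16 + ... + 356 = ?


Σₖ₌15^356 k = Σₖ₌₁^356 k − Σₖ₌₁^14 k
= 356·357/2 − 14·15/2
= 63546 − 105 = 63441

Σk = 63441


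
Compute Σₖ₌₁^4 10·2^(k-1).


Sₙ = 10×(2^4 - 1)/(2 - 1)
= 10×(16 - 1)/1
= 10×15/1
= 150

S_4 = 150


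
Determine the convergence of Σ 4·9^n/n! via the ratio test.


aₙ = 4·9^n/n!
a_{n+1}/aₙ = 9^(n+1)/(n+1)! × n!/9^n  (constant 4 cancels)
= 9/(n+1)
L = lim(n→∞) 9/(n+1) = 0
L < 1 → series CONVERGES

Converges (ratio test: L = 0 < 1)


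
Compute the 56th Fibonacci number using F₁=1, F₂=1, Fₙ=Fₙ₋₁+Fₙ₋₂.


Fibonacci sequence: 1, 1, 2, 3, 5, 8, 13, 21, 34, 55, 89, ...
F(56) = 225851433717

F(56) = 225851433717


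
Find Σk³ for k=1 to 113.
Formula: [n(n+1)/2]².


n(n+1)/2 = 113×114/2 = 6441
Σk³ = 6441² = 41486481

Σk³ = 41486481


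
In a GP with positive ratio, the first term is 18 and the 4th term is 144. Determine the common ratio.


r^(n-1) = aₙ/a₁
r^3 = 144/18 = 8
r = 8^(1/3)
= 2

r = 2


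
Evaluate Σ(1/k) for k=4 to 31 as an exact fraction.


Σₖ₌4^31 1/k = 1/4 + 1/5 + 1/6 + ... + 1/31
= 158404333811557/72201776446800
≈ 2.1939

Sum = 158404333811557/72201776446800 ≈ 2.1939


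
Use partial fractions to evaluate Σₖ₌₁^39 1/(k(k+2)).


1/(k(k+2)) = (1/2)·(1/k - 1/(k+2)) (partial fractions)
Telescoping: Σ = (1/2)·(1 + 1/2 - 1/40 - 1/41) = 2379/3280

Sum = 2379/3280


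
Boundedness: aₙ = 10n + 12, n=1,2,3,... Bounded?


aₙ = 10n + 12 → as n→∞, aₙ→∞
No finite upper bound exists
The sequence is UNBOUNDED

Unbounded (aₙ → ∞ as n → ∞)


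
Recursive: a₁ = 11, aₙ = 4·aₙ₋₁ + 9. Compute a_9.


Computing step by step:
a_1 = 11
a_2 = 53
a_3 = 221
a_4 = 893
a_5 = 3581
a_6 = 14333
a_7 = 57341
a_8 = 229373
a_9 = 917501


a_9 = 917501


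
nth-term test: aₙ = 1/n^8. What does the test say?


lim(n→∞) 1/n^8 = 0
lim aₙ = 0 → nth-term test is INCONCLUSIVE
(Need other tests; this is actually a convergent p-series with p=8 > 1)

Inconclusive (lim aₙ = 0; need another test)


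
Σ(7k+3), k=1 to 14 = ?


Σ(7k+3) = 7·Σk + 3·n
= 7·105 + 3·14
= 735 + 42 = 777

Σ = 777


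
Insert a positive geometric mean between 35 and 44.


GM = √(35×44) = √1540 = 39.2428

GM = 39.2428


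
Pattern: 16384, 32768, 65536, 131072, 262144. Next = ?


Pattern: powers of 2: 2ⁿ
Terms: 16384, 32768, 65536, 131072, 262144
Next term = 524288

Next term = 524288


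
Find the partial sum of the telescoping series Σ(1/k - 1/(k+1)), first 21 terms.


Telescoping: adjacent terms cancel.
= 1/1 - 1/22
= 1 - 1/22 = 21/22

Sum = 21/22


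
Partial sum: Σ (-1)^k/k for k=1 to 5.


S = -1 + 1/2 - 1/3 + 1/4 - 1/5
= -0.7833
(Full series converges to -ln(2) ≈ -0.6931)

S_5 = -0.7833


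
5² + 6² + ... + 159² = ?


Σₖ₌5^159 k² = Σₖ₌₁^159 k² − Σₖ₌₁^4 k²
= 159·160·319/6 − 4·5·9/6
= 1352560 − 30 = 1352530

Σk² = 1352530


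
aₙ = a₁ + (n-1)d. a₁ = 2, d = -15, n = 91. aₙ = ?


aₙ = a₁ + (n-1)d
= 2 + (91-1)×-15
= 2 - 1350
= -1348

a_91 = -1348


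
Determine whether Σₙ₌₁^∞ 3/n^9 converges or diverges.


p-series test: Σ c/n^p converges if p > 1, diverges if p ≤ 1 (constant c > 0 doesn't affect convergence).
p = 9
9 > 1 → CONVERGES

Converges (p = 9 > 1)


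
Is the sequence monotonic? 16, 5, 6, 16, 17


Differences: -11, 1, 10, 1
Difference at position 2 is +1 (> 0) but position 1 is -11 (< 0) — sequence both rises and falls
→ NOT monotonic

Not monotonic


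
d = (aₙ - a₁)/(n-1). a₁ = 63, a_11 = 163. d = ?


d = (aₙ - a₁)/(n-1)
= (163 - 63)/(11-1)
= 100/10 = 10

d = 10


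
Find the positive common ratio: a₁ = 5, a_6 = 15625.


r^(n-1) = aₙ/a₁
r^5 = 15625/5 = 3125
r = 3125^(1/5)
= 5

r = 5


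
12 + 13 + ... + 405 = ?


Σₖ₌12^405 k = Σₖ₌₁^405 k − Σₖ₌₁^11 k
= 405·406/2 − 11·12/2
= 82215 − 66 = 82149

Σk = 82149


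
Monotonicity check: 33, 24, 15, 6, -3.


Differences: -9, -9, -9, -9
All differences < 0 → strictly DECREASING

Monotonically decreasing


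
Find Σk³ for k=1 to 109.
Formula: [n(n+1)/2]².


n(n+1)/2 = 109×110/2 = 5995
Σk³ = 5995² = 35940025

Σk³ = 35940025


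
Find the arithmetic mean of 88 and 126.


AM = (88 + 126)/2 = 214/2 = 107

AM = 107


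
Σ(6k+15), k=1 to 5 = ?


Σ(6k+15) = 6·Σk + 15·n
= 6·15 + 15·5
= 90 + 75 = 165

Σ = 165


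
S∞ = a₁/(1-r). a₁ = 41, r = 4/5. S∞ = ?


S∞ = a₁/(1-r) = 41/(1 - 4/5)
= 41/(1/5)
= 205

S∞ = 205


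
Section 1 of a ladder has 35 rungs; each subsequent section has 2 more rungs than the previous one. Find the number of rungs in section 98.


aₙ = a₁ + (n-1)d
= 35 + (98-1)×2
= 35 + 194
= 229

a_98 = 229


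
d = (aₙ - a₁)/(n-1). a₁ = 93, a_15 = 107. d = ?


d = (aₙ - a₁)/(n-1)
= (107 - 93)/(15-1)
= 14/14 = 1

d = 1


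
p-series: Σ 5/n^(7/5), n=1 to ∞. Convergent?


p-series test: Σ c/n^p converges if p > 1, diverges if p ≤ 1 (constant c > 0 doesn't affect convergence).
p = 7/5
7/5 > 1 → CONVERGES

Converges (p = 7/5 > 1)


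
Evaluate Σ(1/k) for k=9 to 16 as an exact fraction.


Σₖ₌9^16 1/k = 1/9 + 1/10 + 1/11 + 1/12 + 1/13 + 1/14 + 1/15 + 1/16
= 95549/144144
≈ 0.6629

Sum = 95549/144144 ≈ 0.6629


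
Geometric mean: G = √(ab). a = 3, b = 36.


GM = √(3×36) = √108 = 10.3923

GM = 10.3923


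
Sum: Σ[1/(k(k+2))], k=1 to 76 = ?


1/(k(k+2)) = (1/2)·(1/k - 1/(k+2)) (partial fractions)
Telescoping: Σ = (1/2)·(1 + 1/2 - 1/77 - 1/78) = 4427/6006

Sum = 4427/6006


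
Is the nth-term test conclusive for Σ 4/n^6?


lim(n→∞) 4/n^6 = 0
lim aₙ = 0 → nth-term test is INCONCLUSIVE
(Need other tests; this is actually a convergent p-series with p=6 > 1)

Inconclusive (lim aₙ = 0; need another test)


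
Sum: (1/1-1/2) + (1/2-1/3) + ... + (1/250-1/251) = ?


Telescoping: adjacent terms cancel.
= 1/1 - 1/251
= 1 - 1/251 = 250/251

Sum = 250/251


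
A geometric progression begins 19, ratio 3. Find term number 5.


aₙ = a₁·r^(n-1)
= 19×3^4
= 19×81
= 1539

a_5 = 1539


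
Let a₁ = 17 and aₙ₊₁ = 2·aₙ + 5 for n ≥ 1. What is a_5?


Computing step by step:
a_1 = 17
a_2 = 39
a_3 = 83
a_4 = 171
a_5 = 347


a_5 = 347


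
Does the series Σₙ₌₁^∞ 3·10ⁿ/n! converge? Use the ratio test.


aₙ = 3·10^n/n!
a_{n+1}/aₙ = 10^(n+1)/(n+1)! × n!/10^n  (constant 3 cancels)
= 10/(n+1)
L = lim(n→∞) 10/(n+1) = 0
L < 1 → series CONVERGES

Converges (ratio test: L = 0 < 1)


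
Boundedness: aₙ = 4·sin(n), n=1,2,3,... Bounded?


For all n, -1 ≤ sin(n) ≤ 1, so -4 ≤ 4·sin(n) ≤ 4
Lower bound: -4, Upper bound: 4
The sequence IS bounded

Bounded (-4 ≤ aₙ ≤ 4)


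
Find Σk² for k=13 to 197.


Σₖ₌13^197 k² = Σₖ₌₁^197 k² − Σₖ₌₁^12 k²
= 197·198·395/6 − 12·13·25/6
= 2567895 − 650 = 2567245

Σk² = 2567245


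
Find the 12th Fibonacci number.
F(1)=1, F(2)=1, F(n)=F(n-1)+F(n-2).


Fibonacci sequence: 1, 1, 2, 3, 5, 8, 13, 21, 34, 55, 89, ...
F(12) = 144

F(12) = 144


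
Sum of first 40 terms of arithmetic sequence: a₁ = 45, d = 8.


aₙ = 45 + (40-1)×8 = 357
Sₙ = n(a₁+aₙ)/2 = 40×(45+357)/2
= 40×402/2 = 8040

S_40 = 8040


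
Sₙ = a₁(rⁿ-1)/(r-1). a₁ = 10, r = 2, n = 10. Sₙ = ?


Sₙ = 10×(2^10 - 1)/(2 - 1)
= 10×(1024 - 1)/1
= 10×1023/1
= 10230

S_10 = 10230


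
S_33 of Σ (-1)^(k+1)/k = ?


S = 1 - 1/2 + 1/3 - 1/4 + 1/5 - 1/6 + 1/7 - 1/8 ± ...
= 0.7081
(Full series converges to +ln(2) ≈ +0.6931)

S_33 = 0.7081


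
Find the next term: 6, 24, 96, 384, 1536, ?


Pattern: geometric (r=4)
Terms: 6, 24, 96, 384, 1536
Next term = 6144

Next term = 6144


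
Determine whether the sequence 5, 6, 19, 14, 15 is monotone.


Differences: 1, 13, -5, 1
Difference at position 1 is +1 (> 0) but position 3 is -5 (< 0) — sequence both rises and falls
→ NOT monotonic

Not monotonic


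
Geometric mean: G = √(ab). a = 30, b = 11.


GM = √(30×11) = √330 = 18.1659

GM = 18.1659


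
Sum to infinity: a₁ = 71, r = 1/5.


S∞ = a₁/(1-r) = 71/(1 - 1/5)
= 71/(4/5)
= 355/4

S∞ = 355/4


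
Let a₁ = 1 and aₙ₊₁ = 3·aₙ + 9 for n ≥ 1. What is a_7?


Computing step by step:
a_1 = 1
a_2 = 12
a_3 = 45
a_4 = 144
a_5 = 441
a_6 = 1332
a_7 = 4005


a_7 = 4005


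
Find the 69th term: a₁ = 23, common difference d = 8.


aₙ = a₁ + (n-1)d
= 23 + (69-1)×8
= 23 + 544
= 567

a_69 = 567


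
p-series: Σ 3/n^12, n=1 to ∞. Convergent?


p-series test: Σ c/n^p converges if p > 1, diverges if p ≤ 1 (constant c > 0 doesn't affect convergence).
p = 12
12 > 1 → CONVERGES

Converges (p = 12 > 1)


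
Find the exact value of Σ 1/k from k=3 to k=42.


Σₖ₌3^42 1/k = 1/3 + 1/4 + 1/5 + ... + 1/42
= 8041906695706619/2844937529085600
≈ 2.8267

Sum = 8041906695706619/2844937529085600 ≈ 2.8267


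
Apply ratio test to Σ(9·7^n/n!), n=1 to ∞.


aₙ = 9·7^n/n!
a_{n+1}/aₙ = 7^(n+1)/(n+1)! × n!/7^n  (constant 9 cancels)
= 7/(n+1)
L = lim(n→∞) 7/(n+1) = 0
L < 1 → series CONVERGES

Converges (ratio test: L = 0 < 1)


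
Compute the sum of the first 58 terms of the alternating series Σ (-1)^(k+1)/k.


S = 1 - 1/2 + 1/3 - 1/4 + 1/5 - 1/6 + 1/7 - 1/8 ± ...
= 0.6846
(Full series converges to +ln(2) ≈ +0.6931)

S_58 = 0.6846


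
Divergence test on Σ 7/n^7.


lim(n→∞) 7/n^7 = 0
lim aₙ = 0 → nth-term test is INCONCLUSIVE
(Need other tests; this is actually a convergent p-series with p=7 > 1)

Inconclusive (lim aₙ = 0; need another test)


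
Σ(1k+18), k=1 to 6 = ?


Σ(1k+18) = 1·Σk + 18·n
= 1·21 + 18·6
= 21 + 108 = 129

Σ = 129


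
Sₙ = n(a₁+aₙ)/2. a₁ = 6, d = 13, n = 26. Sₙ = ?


aₙ = 6 + (26-1)×13 = 331
Sₙ = n(a₁+aₙ)/2 = 26×(6+331)/2
= 26×337/2 = 4381

S_26 = 4381


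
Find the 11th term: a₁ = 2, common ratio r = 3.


aₙ = a₁·r^(n-1)
= 2×3^10
= 2×59049
= 118098

a_11 = 118098


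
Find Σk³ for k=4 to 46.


Σₖ₌4^46 k³ = [46·47/2]² − [3·4/2]²
= 1168561 − 36 = 1168525

Σk³ = 1168525


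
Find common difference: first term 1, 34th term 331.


d = (aₙ - a₁)/(n-1)
= (331 - 1)/(34-1)
= 330/33 = 10

d = 10


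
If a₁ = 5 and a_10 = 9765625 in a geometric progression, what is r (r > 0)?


r^(n-1) = aₙ/a₁
r^9 = 9765625/5 = 1953125
r = 1953125^(1/9)
= 5

r = 5


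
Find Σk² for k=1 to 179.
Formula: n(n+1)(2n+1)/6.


n = 179
n(n+1)(2n+1)/6 = 179×180×359/6
= 11566980/6 = 1927830

Σk² = 1927830


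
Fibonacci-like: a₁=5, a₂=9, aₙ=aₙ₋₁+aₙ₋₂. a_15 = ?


Computing iteratively: 5, 9, 14, 23, 37, 60, 97, 157, 254, 411, 665, 1076, ...
a_15 = 4558

a_15 = 4558


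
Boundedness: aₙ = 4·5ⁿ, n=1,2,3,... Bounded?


aₙ = 4·5ⁿ → as n→∞, aₙ→∞ (since base 5 > 1)
No finite upper bound exists
The sequence is UNBOUNDED

Unbounded (aₙ → ∞ as n → ∞)


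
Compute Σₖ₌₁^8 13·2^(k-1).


Sₙ = 13×(2^8 - 1)/(2 - 1)
= 13×(256 - 1)/1
= 13×255/1
= 3315

S_8 = 3315


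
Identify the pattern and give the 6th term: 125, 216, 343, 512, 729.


Pattern: perfect cubes: n³
Terms: 125, 216, 343, 512, 729
Next term = 1000

Next term = 1000


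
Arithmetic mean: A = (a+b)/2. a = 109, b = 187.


AM = (109 + 187)/2 = 296/2 = 148

AM = 148


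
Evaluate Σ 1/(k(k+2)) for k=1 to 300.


1/(k(k+2)) = (1/2)·(1/k - 1/(k+2)) (partial fractions)
Telescoping: Σ = (1/2)·(1 + 1/2 - 1/301 - 1/302) = 67875/90902

Sum = 67875/90902


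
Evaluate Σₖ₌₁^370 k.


n(n+1)/2 = 370×371/2 = 137270/2 = 68635

Σk = 68635


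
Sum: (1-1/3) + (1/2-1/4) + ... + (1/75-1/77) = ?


Telescoping with gap 2: two head and two tail terms survive.
= (1 + 1/2) - (1/76 + 1/77)
= 3/2 - 1/76 - 1/77 = 8625/5852

Sum = 8625/5852


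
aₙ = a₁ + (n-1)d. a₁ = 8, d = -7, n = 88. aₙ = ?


aₙ = a₁ + (n-1)d
= 8 + (88-1)×-7
= 8 - 609
= -601

a_88 = -601


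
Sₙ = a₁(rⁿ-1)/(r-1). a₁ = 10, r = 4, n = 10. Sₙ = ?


Sₙ = 10×(4^10 - 1)/(4 - 1)
= 10×(1048576 - 1)/3
= 10×1048575/3
= 3495250

S_10 = 3495250


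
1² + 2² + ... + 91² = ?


n = 91
n(n+1)(2n+1)/6 = 91×92×183/6
= 1532076/6 = 255346

Σk² = 255346


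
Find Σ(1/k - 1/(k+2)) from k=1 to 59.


Telescoping with gap 2: two head and two tail terms survive.
= (1 + 1/2) - (1/60 + 1/61)
= 3/2 - 1/60 - 1/61 = 5369/3660

Sum = 5369/3660


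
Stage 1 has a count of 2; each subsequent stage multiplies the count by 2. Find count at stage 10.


aₙ = a₁·r^(n-1)
= 2×2^9
= 2×512
= 1024

a_10 = 1024


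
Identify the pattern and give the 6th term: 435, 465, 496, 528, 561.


Pattern: triangular numbers: n(n+1)/2
Terms: 435, 465, 496, 528, 561
Next term = 595

Next term = 595


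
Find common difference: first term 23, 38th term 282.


d = (aₙ - a₁)/(n-1)
= (282 - 23)/(38-1)
= 259/37 = 7

d = 7


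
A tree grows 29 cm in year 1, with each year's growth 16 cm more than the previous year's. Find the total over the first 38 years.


aₙ = 29 + (38-1)×16 = 621
Sₙ = n(a₁+aₙ)/2 = 38×(29+621)/2
= 38×650/2 = 12350

S_38 = 12350


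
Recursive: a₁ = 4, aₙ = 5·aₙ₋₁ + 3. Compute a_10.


Computing step by step:
a_1 = 4
a_2 = 23
a_3 = 118
a_4 = 593
a_5 = 2968
a_6 = 14843
a_7 = 74218
a_8 = 371093
a_9 = 1855468
a_10 = 9277343


a_10 = 9277343


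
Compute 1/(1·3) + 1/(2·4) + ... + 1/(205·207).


1/(k(k+2)) = (1/2)·(1/k - 1/(k+2)) (partial fractions)
Telescoping: Σ = (1/2)·(1 + 1/2 - 1/206 - 1/207) = 31775/42642

Sum = 31775/42642


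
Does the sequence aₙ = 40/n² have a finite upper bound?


a₁ = 40, a₂ = 40/4, a₃ = 40/9, ...
0 < aₙ ≤ 40 for all n ≥ 1
The sequence IS bounded

Bounded (0 < aₙ ≤ 40)


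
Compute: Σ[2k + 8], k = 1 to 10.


Σ(2k+8) = 2·Σk + 8·n
= 2·55 + 8·10
= 110 + 80 = 190

Σ = 190


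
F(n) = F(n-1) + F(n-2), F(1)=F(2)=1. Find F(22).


Fibonacci sequence: 1, 1, 2, 3, 5, 8, 13, 21, 34, 55, 89, ...
F(22) = 17711

F(22) = 17711


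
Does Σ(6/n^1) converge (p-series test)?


p-series test: Σ c/n^p converges if p > 1, diverges if p ≤ 1 (constant c > 0 doesn't affect convergence).
p = 1
1 ≤ 1 → DIVERGES

Diverges (p = 1 ≤ 1)


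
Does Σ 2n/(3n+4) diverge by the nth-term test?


lim(n→∞) 2n/(3n+4) = 2/3 = 2/3  (divide numerator and denominator by n)
lim aₙ = 2/3 ≠ 0 → series DIVERGES

Diverges (lim aₙ = 2/3 ≠ 0)


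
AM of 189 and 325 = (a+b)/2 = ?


AM = (189 + 325)/2 = 514/2 = 257

AM = 257


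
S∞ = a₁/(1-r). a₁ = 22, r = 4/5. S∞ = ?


S∞ = a₁/(1-r) = 22/(1 - 4/5)
= 22/(1/5)
= 110

S∞ = 110


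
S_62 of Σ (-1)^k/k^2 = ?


S = -1 + 1/4 - 1/9 + 1/16 - 1/25 + 1/36 - 1/49 + 1/64 ± ...
= -0.8223
(Full series converges to -π²/12 ≈ -0.8225)

S_62 = -0.8223


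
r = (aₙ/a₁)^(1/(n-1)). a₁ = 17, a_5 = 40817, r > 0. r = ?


r^(n-1) = aₙ/a₁
r^4 = 40817/17 = 2401
r = 2401^(1/4)
= ±7; taking r > 0 gives r = 7

r = 7


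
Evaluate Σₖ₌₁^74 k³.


n(n+1)/2 = 74×75/2 = 2775
Σk³ = 2775² = 7700625

Σk³ = 7700625


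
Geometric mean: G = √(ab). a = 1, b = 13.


GM = √(1×13) = √13 = 3.6056

GM = 3.6056


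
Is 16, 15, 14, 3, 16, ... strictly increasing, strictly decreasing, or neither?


Differences: -1, -1, -11, 13
Difference at position 4 is +13 (> 0) but position 1 is -1 (< 0) — sequence both rises and falls
→ NOT monotonic

Not monotonic


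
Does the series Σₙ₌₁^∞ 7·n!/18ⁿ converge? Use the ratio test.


aₙ = 7·n!/18^n
a_{n+1}/aₙ = (n+1)!/18^(n+1) × 18^n/n!  (constant 7 cancels)
= (n+1)/18
L = lim(n→∞) (n+1)/18 = ∞
L > 1 → series DIVERGES

Diverges (ratio test: L = ∞ > 1)


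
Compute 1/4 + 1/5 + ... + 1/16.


Σₖ₌4^16 1/k = 1/4 + 1/5 + 1/6 + ... + 1/16
= 1115239/720720
≈ 1.5474

Sum = 1115239/720720 ≈ 1.5474


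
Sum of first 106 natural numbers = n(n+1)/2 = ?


n(n+1)/2 = 106×107/2 = 11342/2 = 5671

Σk = 5671


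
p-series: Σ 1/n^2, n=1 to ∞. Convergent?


p-series test: Σ c/n^p converges if p > 1, diverges if p ≤ 1 (constant c > 0 doesn't affect convergence).
p = 2
2 > 1 → CONVERGES

Converges (p = 2 > 1)


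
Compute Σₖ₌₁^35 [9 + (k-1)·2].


aₙ = 9 + (35-1)×2 = 77
Sₙ = n(a₁+aₙ)/2 = 35×(9+77)/2
= 35×86/2 = 1505

S_35 = 1505


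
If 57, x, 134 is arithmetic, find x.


AM = (57 + 134)/2 = 191/2 = 95.5

AM = 95.5


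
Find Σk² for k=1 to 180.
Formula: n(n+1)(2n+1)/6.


n = 180
n(n+1)(2n+1)/6 = 180×181×361/6
= 11761380/6 = 1960230

Σk² = 1960230


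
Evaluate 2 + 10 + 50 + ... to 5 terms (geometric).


Sₙ = 2×(5^5 - 1)/(5 - 1)
= 2×(3125 - 1)/4
= 2×3124/4
= 1562

S_5 = 1562


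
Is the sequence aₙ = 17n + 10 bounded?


aₙ = 17n + 10 → as n→∞, aₙ→∞
No finite upper bound exists
The sequence is UNBOUNDED

Unbounded (aₙ → ∞ as n → ∞)


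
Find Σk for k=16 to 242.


Σₖ₌16^242 k = Σₖ₌₁^242 k − Σₖ₌₁^15 k
= 242·243/2 − 15·16/2
= 29403 − 120 = 29283

Σk = 29283


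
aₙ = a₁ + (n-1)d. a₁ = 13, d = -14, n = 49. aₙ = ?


aₙ = a₁ + (n-1)d
= 13 + (49-1)×-14
= 13 - 672
= -659

a_49 = -659


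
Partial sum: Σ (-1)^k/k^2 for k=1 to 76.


S = -1 + 1/4 - 1/9 + 1/16 - 1/25 + 1/36 - 1/49 + 1/64 ± ...
= -0.8224
(Full series converges to -π²/12 ≈ -0.8225)

S_76 = -0.8224


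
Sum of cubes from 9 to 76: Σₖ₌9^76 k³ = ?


Σₖ₌9^76 k³ = [76·77/2]² − [8·9/2]²
= 8561476 − 1296 = 8560180

Σk³ = 8560180


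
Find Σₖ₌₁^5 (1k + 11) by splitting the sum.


Σ(1k+11) = 1·Σk + 11·n
= 1·15 + 11·5
= 15 + 55 = 70

Σ = 70


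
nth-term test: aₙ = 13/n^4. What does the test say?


lim(n→∞) 13/n^4 = 0
lim aₙ = 0 → nth-term test is INCONCLUSIVE
(Need other tests; this is actually a convergent p-series with p=4 > 1)

Inconclusive (lim aₙ = 0; need another test)


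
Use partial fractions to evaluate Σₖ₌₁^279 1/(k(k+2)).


1/(k(k+2)) = (1/2)·(1/k - 1/(k+2)) (partial fractions)
Telescoping: Σ = (1/2)·(1 + 1/2 - 1/280 - 1/281) = 117459/157360

Sum = 117459/157360


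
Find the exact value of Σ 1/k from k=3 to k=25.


Σₖ₌3^25 1/k = 1/3 + 1/4 + 1/5 + ... + 1/25
= 20666950267/8923714800
≈ 2.316

Sum = 20666950267/8923714800 ≈ 2.316


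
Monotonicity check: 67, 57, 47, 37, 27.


Differences: -10, -10, -10, -10
All differences < 0 → strictly DECREASING

Monotonically decreasing


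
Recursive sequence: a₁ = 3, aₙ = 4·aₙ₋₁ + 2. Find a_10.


Computing step by step:
a_1 = 3
a_2 = 14
a_3 = 58
a_4 = 234
a_5 = 938
a_6 = 3754
a_7 = 15018
a_8 = 60074
a_9 = 240298
a_10 = 961194


a_10 = 961194


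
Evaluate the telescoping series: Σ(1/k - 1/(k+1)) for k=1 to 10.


Telescoping: adjacent terms cancel.
= 1/1 - 1/11
= 1 - 1/11 = 10/11

Sum = 10/11


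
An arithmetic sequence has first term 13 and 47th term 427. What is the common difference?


d = (aₙ - a₁)/(n-1)
= (427 - 13)/(47-1)
= 414/46 = 9

d = 9


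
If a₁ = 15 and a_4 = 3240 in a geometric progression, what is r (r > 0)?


r^(n-1) = aₙ/a₁
r^3 = 3240/15 = 216
r = 216^(1/3)
= 6

r = 6


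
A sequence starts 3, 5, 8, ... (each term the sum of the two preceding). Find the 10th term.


Computing iteratively: 3, 5, 8, 13, 21, 34, 55, 89, 144, 233
a_10 = 233

a_10 = 233


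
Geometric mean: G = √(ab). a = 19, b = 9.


GM = √(19×9) = √171 = 13.0767

GM = 13.0767


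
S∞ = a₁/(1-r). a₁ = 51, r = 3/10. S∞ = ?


S∞ = a₁/(1-r) = 51/(1 - 3/10)
= 51/(7/10)
= 510/7

S∞ = 510/7


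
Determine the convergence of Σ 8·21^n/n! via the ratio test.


aₙ = 8·21^n/n!
a_{n+1}/aₙ = 21^(n+1)/(n+1)! × n!/21^n  (constant 8 cancels)
= 21/(n+1)
L = lim(n→∞) 21/(n+1) = 0
L < 1 → series CONVERGES

Converges (ratio test: L = 0 < 1)


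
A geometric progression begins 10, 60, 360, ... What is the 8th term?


aₙ = a₁·r^(n-1)
= 10×6^7
= 10×279936
= 2799360

a_8 = 2799360


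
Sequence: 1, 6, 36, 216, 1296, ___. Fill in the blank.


Pattern: geometric (r=6)
Terms: 1, 6, 36, 216, 1296
Next term = 7776

Next term = 7776


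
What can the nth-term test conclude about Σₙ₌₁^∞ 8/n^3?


lim(n→∞) 8/n^3 = 0
lim aₙ = 0 → nth-term test is INCONCLUSIVE
(Need other tests; this is actually a convergent p-series with p=3 > 1)

Inconclusive (lim aₙ = 0; need another test)


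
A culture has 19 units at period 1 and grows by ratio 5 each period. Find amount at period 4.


aₙ = a₁·r^(n-1)
= 19×5^3
= 19×125
= 2375

a_4 = 2375


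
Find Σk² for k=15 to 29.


Σₖ₌15^29 k² = Σₖ₌₁^29 k² − Σₖ₌₁^14 k²
= 29·30·59/6 − 14·15·29/6
= 8555 − 1015 = 7540

Σk² = 7540


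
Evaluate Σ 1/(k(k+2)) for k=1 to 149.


1/(k(k+2)) = (1/2)·(1/k - 1/(k+2)) (partial fractions)
Telescoping: Σ = (1/2)·(1 + 1/2 - 1/150 - 1/151) = 16837/22650

Sum = 16837/22650


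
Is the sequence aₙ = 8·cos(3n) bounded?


For all n, -1 ≤ cos(3n) ≤ 1, so -8 ≤ 8·cos(3n) ≤ 8
Lower bound: -8, Upper bound: 8
The sequence IS bounded

Bounded (-8 ≤ aₙ ≤ 8)


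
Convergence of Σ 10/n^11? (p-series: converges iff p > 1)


p-series test: Σ c/n^p converges if p > 1, diverges if p ≤ 1 (constant c > 0 doesn't affect convergence).
p = 11
11 > 1 → CONVERGES

Converges (p = 11 > 1)


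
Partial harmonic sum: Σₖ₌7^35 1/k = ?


Σₖ₌7^35 1/k = 1/7 + 1/8 + 1/9 + ... + 1/35
= 22274660489989/13127595717600
≈ 1.6968

Sum = 22274660489989/13127595717600 ≈ 1.6968


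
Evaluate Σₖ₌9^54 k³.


Σₖ₌9^54 k³ = [54·55/2]² − [8·9/2]²
= 2205225 − 1296 = 2203929

Σk³ = 2203929


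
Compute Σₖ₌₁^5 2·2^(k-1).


Sₙ = 2×(2^5 - 1)/(2 - 1)
= 2×(32 - 1)/1
= 2×31/1
= 62

S_5 = 62


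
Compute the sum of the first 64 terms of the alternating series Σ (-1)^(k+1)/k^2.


S = 1 - 1/4 + 1/9 - 1/16 + 1/25 - 1/36 + 1/49 - 1/64 ± ...
= 0.8223
(Full series converges to +π²/12 ≈ +0.8225)

S_64 = 0.8223


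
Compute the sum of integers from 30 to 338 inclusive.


Σₖ₌30^338 k = Σₖ₌₁^338 k − Σₖ₌₁^29 k
= 338·339/2 − 29·30/2
= 57291 − 435 = 56856

Σk = 56856


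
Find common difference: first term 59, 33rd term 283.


d = (aₙ - a₁)/(n-1)
= (283 - 59)/(33-1)
= 224/32 = 7

d = 7


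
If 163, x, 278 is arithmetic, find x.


AM = (163 + 278)/2 = 441/2 = 220.5

AM = 220.5


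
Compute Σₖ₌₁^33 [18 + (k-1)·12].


aₙ = 18 + (33-1)×12 = 402
Sₙ = n(a₁+aₙ)/2 = 33×(18+402)/2
= 33×420/2 = 6930

S_33 = 6930


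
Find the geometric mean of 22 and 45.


GM = √(22×45) = √990 = 31.4643

GM = 31.4643


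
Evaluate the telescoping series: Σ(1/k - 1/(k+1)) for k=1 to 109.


Telescoping: adjacent terms cancel.
= 1/1 - 1/110
= 1 - 1/110 = 109/110

Sum = 109/110


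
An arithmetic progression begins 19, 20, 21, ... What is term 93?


aₙ = a₁ + (n-1)d
= 19 + (93-1)×1
= 19 + 92
= 111

a_93 = 111


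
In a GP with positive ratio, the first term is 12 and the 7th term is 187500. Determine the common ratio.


r^(n-1) = aₙ/a₁
r^6 = 187500/12 = 15625
r = 15625^(1/6)
= ±5; taking r > 0 gives r = 5

r = 5


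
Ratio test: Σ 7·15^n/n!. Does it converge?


aₙ = 7·15^n/n!
a_{n+1}/aₙ = 15^(n+1)/(n+1)! × n!/15^n  (constant 7 cancels)
= 15/(n+1)
L = lim(n→∞) 15/(n+1) = 0
L < 1 → series CONVERGES

Converges (ratio test: L = 0 < 1)


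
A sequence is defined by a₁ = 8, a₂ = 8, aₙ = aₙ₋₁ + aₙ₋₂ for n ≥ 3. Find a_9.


Computing iteratively: 8, 8, 16, 24, 40, 64, 104, 168, 272
a_9 = 272

a_9 = 272


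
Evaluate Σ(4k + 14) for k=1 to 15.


Σ(4k+14) = 4·Σk + 14·n
= 4·120 + 14·15
= 480 + 210 = 690

Σ = 690


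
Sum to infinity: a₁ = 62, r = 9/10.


S∞ = a₁/(1-r) = 62/(1 - 9/10)
= 62/(1/10)
= 620

S∞ = 620


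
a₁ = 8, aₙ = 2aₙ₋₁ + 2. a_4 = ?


Computing step by step:
a_1 = 8
a_2 = 18
a_3 = 38
a_4 = 78


a_4 = 78


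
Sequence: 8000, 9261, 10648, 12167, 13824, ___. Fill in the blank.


Pattern: perfect cubes: n³
Terms: 8000, 9261, 10648, 12167, 13824
Next term = 15625

Next term = 15625


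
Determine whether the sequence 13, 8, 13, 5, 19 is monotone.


Differences: -5, 5, -8, 14
Difference at position 2 is +5 (> 0) but position 1 is -5 (< 0) — sequence both rises and falls
→ NOT monotonic

Not monotonic


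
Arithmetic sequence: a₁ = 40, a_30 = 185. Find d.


d = (aₙ - a₁)/(n-1)
= (185 - 40)/(30-1)
= 145/29 = 5

d = 5


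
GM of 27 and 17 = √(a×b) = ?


GM = √(27×17) = √459 = 21.4243

GM = 21.4243


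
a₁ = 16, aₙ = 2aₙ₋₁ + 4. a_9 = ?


Computing step by step:
a_1 = 16
a_2 = 36
a_3 = 76
a_4 = 156
a_5 = 316
a_6 = 636
a_7 = 1276
a_8 = 2556
a_9 = 5116


a_9 = 5116


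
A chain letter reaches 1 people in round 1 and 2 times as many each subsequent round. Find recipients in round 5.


aₙ = a₁·r^(n-1)
= 1×2^4
= 1×16
= 16

a_5 = 16


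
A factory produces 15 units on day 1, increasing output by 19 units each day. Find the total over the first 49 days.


aₙ = 15 + (49-1)×19 = 927
Sₙ = n(a₁+aₙ)/2 = 49×(15+927)/2
= 49×942/2 = 23079

S_49 = 23079


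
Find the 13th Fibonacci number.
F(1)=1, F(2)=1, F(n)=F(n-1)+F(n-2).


Fibonacci sequence: 1, 1, 2, 3, 5, 8, 13, 21, 34, 55, 89, ...
F(13) = 233

F(13) = 233


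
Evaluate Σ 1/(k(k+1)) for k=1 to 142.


1/(k(k+1)) = 1/k - 1/(k+1) (partial fractions)
Telescoping: Σ = 1 - 1/143 = 142/143

Sum = 142/143


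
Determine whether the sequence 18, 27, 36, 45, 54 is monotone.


Differences: 9, 9, 9, 9
All differences > 0 → strictly INCREASING

Monotonically increasing


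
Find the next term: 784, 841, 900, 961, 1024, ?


Pattern: perfect squares: n²
Terms: 784, 841, 900, 961, 1024
Next term = 1089

Next term = 1089


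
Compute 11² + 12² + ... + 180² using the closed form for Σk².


Σₖ₌11^180 k² = Σₖ₌₁^180 k² − Σₖ₌₁^10 k²
= 180·181·361/6 − 10·11·21/6
= 1960230 − 385 = 1959845

Σk² = 1959845


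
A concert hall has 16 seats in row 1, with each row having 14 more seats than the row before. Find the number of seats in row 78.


aₙ = a₁ + (n-1)d
= 16 + (78-1)×14
= 16 + 1078
= 1094

a_78 = 1094


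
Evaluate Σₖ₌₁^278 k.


n(n+1)/2 = 278×279/2 = 77562/2 = 38781

Σk = 38781


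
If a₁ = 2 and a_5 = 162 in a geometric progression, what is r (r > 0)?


r^(n-1) = aₙ/a₁
r^4 = 162/2 = 81
r = 81^(1/4)
= ±3; taking r > 0 gives r = 3

r = 3


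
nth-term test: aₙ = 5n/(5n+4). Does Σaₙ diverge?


lim(n→∞) 5n/(5n+4) = 5/5 = 1  (divide numerator and denominator by n)
lim aₙ = 1 ≠ 0 → series DIVERGES

Diverges (lim aₙ = 1 ≠ 0)


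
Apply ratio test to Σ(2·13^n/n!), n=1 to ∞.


aₙ = 2·13^n/n!
a_{n+1}/aₙ = 13^(n+1)/(n+1)! × n!/13^n  (constant 2 cancels)
= 13/(n+1)
L = lim(n→∞) 13/(n+1) = 0
L < 1 → series CONVERGES

Converges (ratio test: L = 0 < 1)


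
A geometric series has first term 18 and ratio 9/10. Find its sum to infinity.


S∞ = a₁/(1-r) = 18/(1 - 9/10)
= 18/(1/10)
= 180

S∞ = 180


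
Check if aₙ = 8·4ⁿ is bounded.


aₙ = 8·4ⁿ → as n→∞, aₙ→∞ (since base 4 > 1)
No finite upper bound exists
The sequence is UNBOUNDED

Unbounded (aₙ → ∞ as n → ∞)


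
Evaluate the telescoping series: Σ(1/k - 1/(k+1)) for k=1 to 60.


Telescoping: adjacent terms cancel.
= 1/1 - 1/61
= 1 - 1/61 = 60/61

Sum = 60/61


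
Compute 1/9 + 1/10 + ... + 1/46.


Σₖ₌9^46 1/k = 1/9 + 1/10 + 1/11 + ... + 1/46
= 16002279923250666169/9419588158802421600
≈ 1.6988

Sum = 16002279923250666169/9419588158802421600 ≈ 1.6988


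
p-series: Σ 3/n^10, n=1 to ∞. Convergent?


p-series test: Σ c/n^p converges if p > 1, diverges if p ≤ 1 (constant c > 0 doesn't affect convergence).
p = 10
10 > 1 → CONVERGES

Converges (p = 10 > 1)


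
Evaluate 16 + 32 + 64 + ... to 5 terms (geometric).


Sₙ = 16×(2^5 - 1)/(2 - 1)
= 16×(32 - 1)/1
= 16×31/1
= 496

S_5 = 496


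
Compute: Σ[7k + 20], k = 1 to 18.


Σ(7k+20) = 7·Σk + 20·n
= 7·171 + 20·18
= 1197 + 360 = 1557

Σ = 1557


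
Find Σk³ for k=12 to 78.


Σₖ₌12^78 k³ = [78·79/2]² − [11·12/2]²
= 9492561 − 4356 = 9488205

Σk³ = 9488205


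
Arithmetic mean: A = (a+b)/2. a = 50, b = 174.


AM = (50 + 174)/2 = 224/2 = 112

AM = 112


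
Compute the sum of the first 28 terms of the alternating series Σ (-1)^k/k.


S = -1 + 1/2 - 1/3 + 1/4 - 1/5 + 1/6 - 1/7 + 1/8 ± ...
= -0.6756
(Full series converges to -ln(2) ≈ -0.6931)

S_28 = -0.6756


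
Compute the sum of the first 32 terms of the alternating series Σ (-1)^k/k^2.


S = -1 + 1/4 - 1/9 + 1/16 - 1/25 + 1/36 - 1/49 + 1/64 ± ...
= -0.822
(Full series converges to -π²/12 ≈ -0.8225)

S_32 = -0.822


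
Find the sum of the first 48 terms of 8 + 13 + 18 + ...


aₙ = 8 + (48-1)×5 = 243
Sₙ = n(a₁+aₙ)/2 = 48×(8+243)/2
= 48×251/2 = 6024

S_48 = 6024


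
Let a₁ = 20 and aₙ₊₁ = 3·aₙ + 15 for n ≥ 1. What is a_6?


Computing step by step:
a_1 = 20
a_2 = 75
a_3 = 240
a_4 = 735
a_5 = 2220
a_6 = 6675


a_6 = 6675


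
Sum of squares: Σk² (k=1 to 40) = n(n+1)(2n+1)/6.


n = 40
n(n+1)(2n+1)/6 = 40×41×81/6
= 132840/6 = 22140

Σk² = 22140


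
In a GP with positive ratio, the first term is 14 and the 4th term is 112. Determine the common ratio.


r^(n-1) = aₙ/a₁
r^3 = 112/14 = 8
r = 8^(1/3)
= 2

r = 2


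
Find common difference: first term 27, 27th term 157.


d = (aₙ - a₁)/(n-1)
= (157 - 27)/(27-1)
= 130/26 = 5

d = 5


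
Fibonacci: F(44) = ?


Fibonacci sequence: 1, 1, 2, 3, 5, 8, 13, 21, 34, 55, 89, ...
F(44) = 701408733

F(44) = 701408733


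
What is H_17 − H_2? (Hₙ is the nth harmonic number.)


Σₖ₌3^17 1/k = 1/3 + 1/4 + 1/5 + ... + 1/17
= 23763863/12252240
≈ 1.9396

Sum = 23763863/12252240 ≈ 1.9396


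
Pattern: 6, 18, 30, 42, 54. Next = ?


Pattern: arithmetic (d=12)
Terms: 6, 18, 30, 42, 54
Next term = 66

Next term = 66


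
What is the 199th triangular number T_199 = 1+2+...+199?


n(n+1)/2 = 199×200/2 = 39800/2 = 19900

Σk = 19900


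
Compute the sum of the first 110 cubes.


n(n+1)/2 = 110×111/2 = 6105
Σk³ = 6105² = 37271025

Σk³ = 37271025


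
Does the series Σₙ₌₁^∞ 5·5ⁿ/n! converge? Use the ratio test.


aₙ = 5·5^n/n!
a_{n+1}/aₙ = 5^(n+1)/(n+1)! × n!/5^n  (constant 5 cancels)
= 5/(n+1)
L = lim(n→∞) 5/(n+1) = 0
L < 1 → series CONVERGES

Converges (ratio test: L = 0 < 1)


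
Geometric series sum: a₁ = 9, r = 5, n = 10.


Sₙ = 9×(5^10 - 1)/(5 - 1)
= 9×(9765625 - 1)/4
= 9×9765624/4
= 21972654

S_10 = 21972654


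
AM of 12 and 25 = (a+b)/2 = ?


AM = (12 + 25)/2 = 37/2 = 18.5

AM = 18.5


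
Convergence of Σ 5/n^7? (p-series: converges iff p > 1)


p-series test: Σ c/n^p converges if p > 1, diverges if p ≤ 1 (constant c > 0 doesn't affect convergence).
p = 7
7 > 1 → CONVERGES

Converges (p = 7 > 1)


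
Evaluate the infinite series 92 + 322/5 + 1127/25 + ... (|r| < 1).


S∞ = a₁/(1-r) = 92/(1 - 7/10)
= 92/(3/10)
= 920/3

S∞ = 920/3


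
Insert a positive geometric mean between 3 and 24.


GM = √(3×24) = √72 = 8.4853

GM = 8.4853


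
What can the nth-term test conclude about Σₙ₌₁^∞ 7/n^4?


lim(n→∞) 7/n^4 = 0
lim aₙ = 0 → nth-term test is INCONCLUSIVE
(Need other tests; this is actually a convergent p-series with p=4 > 1)

Inconclusive (lim aₙ = 0; need another test)


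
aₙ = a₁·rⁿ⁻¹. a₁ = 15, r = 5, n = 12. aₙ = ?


aₙ = a₁·r^(n-1)
= 15×5^11
= 15×48828125
= 732421875

a_12 = 732421875


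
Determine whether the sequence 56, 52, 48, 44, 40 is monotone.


Differences: -4, -4, -4, -4
All differences < 0 → strictly DECREASING

Monotonically decreasing


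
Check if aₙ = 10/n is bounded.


a₁ = 10, a₂ = 10/2, a₃ = 10/3, ...
0 < aₙ ≤ 10 for all n ≥ 1
Lower bound: 0, Upper bound: 10
The sequence IS bounded

Bounded (0 < aₙ ≤ 10)
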